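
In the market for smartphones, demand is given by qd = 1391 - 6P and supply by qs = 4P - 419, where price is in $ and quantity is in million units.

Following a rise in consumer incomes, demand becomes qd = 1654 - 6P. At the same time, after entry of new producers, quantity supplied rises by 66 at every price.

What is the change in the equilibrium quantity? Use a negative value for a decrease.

+144.8

Before the shock: 1391 - 6P = 4P - 419 ⇒ 1810 = 10P ⇒ P = 181, q = 305.
The shock moves the curves to qd = 1654 - 6P and qs = 4P - 353.
Setting them equal: 1654 - 6P = 4P - 353 → 2007 = 10P, so P = 200.7 and q = 449.8.
Δq = 449.8 − 305 = +144.8.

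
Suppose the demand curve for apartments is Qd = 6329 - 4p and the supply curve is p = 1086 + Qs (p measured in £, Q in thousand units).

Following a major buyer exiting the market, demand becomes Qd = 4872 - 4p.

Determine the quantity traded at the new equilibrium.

Initially, 6329 - 4p = p - 1086, so 7415 = 5p and p = 1483, Q = 397.
With the change applied: demand Qd = 4872 - 4p, supply Qs = p - 1086.
Clearing the new market: 4872 - 4p = p - 1086, so p = 1191.6 and Q = 105.6.

105.6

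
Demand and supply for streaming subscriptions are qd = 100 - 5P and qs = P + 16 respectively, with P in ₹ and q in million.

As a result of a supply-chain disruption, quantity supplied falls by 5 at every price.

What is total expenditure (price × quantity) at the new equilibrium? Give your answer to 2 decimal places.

Solve the original market: 100 - 5P = P + 16, hence P = 14 and q = 30.
The new curves are qd = 100 - 5P (demand) and qs = P + 11 (supply).
Clearing the new market: 100 - 5P = P + 11, so P = 89/6 ≈ 14.8333 and q = 155/6 ≈ 25.8333.
New expenditure = 14.8333 × 25.8333 = 383.19.

383.19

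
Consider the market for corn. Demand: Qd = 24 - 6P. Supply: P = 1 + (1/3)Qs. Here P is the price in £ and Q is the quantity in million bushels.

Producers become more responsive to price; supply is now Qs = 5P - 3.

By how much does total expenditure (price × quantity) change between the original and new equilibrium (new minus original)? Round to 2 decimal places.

Initially, 24 - 6P = 3P - 3, so 27 = 9P and P = 3, Q = 6.
After the shift, demand is Qd = 24 - 6P and supply is Qs = 5P - 3.
Clearing the new market: 24 - 6P = 5P - 3, so P = 27/11 ≈ 2.4545 and Q = 102/11 ≈ 9.2727.
Expenditure moves from 3×6 = 18 to 2.4545×9.2727 = 22.7603; change = +4.76.

+4.76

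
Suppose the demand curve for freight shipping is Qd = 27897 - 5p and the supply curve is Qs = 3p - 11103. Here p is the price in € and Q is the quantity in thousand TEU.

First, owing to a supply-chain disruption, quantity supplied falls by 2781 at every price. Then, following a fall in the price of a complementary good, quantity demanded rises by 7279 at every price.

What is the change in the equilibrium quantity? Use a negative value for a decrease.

Original equilibrium: 27897 - 5p = 3p - 11103 gives 39000 = 8p, so p = 4875 and Q = 3522.
With the change applied: demand Qd = 35176 - 5p, supply Qs = 3p - 13884.
Setting them equal: 35176 - 5p = 3p - 13884 → 49060 = 8p, so p = 6132.5 and Q = 4513.5.
ΔQ = 4513.5 − 3522 = +991.5.

+991.5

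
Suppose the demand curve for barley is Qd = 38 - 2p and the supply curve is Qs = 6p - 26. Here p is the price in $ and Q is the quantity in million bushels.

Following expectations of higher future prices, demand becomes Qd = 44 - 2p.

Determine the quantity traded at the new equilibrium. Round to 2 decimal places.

26.50

Before the shock: 38 - 2p = 6p - 26 ⇒ 64 = 8p ⇒ p = 8, Q = 22.
The shock moves the curves to Qd = 44 - 2p and Qs = 6p - 26.
Setting them equal: 44 - 2p = 6p - 26 → 70 = 8p, so p = 8.75 and Q = 26.5.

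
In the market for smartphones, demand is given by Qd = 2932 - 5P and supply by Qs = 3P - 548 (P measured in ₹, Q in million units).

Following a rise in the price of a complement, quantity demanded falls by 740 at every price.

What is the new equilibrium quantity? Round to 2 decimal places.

479.50

Initially, 2932 - 5P = 3P - 548, so 3480 = 8P and P = 435, Q = 757.
After the shift, demand is Qd = 2192 - 5P and supply is Qs = 3P - 548.
Equate the new curves: 2192 - 5P = 3P - 548, giving 2740 = 8P, P = 342.5, Q = 479.5.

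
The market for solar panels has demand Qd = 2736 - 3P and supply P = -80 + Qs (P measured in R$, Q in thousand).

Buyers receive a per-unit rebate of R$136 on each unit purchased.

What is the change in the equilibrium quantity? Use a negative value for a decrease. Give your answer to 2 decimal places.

Before the shock: 2736 - 3P = P + 80 ⇒ 2656 = 4P ⇒ P = 664, Q = 744.
Since buyers' out-of-pocket price is the market price minus the rebate, the effective demand curve becomes Qd = 3144 - 3P.
Equate the new curves: 3144 - 3P = P + 80, giving 3064 = 4P, P = 766, Q = 846.
ΔQ = 846 − 744 = +102.00.

+102.00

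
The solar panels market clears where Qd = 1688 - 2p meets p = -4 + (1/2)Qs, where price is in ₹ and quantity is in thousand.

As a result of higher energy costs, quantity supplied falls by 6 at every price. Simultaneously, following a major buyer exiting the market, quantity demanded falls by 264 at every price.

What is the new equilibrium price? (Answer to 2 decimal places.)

Before the shock: 1688 - 2p = 2p + 8 ⇒ 1680 = 4p ⇒ p = 420, Q = 848.
The shock moves the curves to Qd = 1424 - 2p and Qs = 2p + 2.
Setting them equal: 1424 - 2p = 2p + 2 → 1422 = 4p, so p = 355.5 and Q = 713.

355.50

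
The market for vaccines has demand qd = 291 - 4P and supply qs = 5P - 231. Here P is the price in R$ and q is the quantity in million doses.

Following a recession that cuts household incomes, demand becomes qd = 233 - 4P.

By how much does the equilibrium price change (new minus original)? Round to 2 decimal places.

-6.44

Solve the original market: 291 - 4P = 5P - 231, hence P = 58 and q = 59.
With the change applied: demand qd = 233 - 4P, supply qs = 5P - 231.
Setting them equal: 233 - 4P = 5P - 231 → 464 = 9P, so P = 464/9 ≈ 51.5556 and q = 241/9 ≈ 26.7778.
ΔP = 51.5556 − 58 = -6.44.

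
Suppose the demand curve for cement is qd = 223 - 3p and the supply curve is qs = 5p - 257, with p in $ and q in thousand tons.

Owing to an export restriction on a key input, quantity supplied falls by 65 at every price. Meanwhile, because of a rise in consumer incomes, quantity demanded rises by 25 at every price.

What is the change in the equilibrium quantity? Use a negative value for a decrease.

Before the shock: 223 - 3p = 5p - 257 ⇒ 480 = 8p ⇒ p = 60, q = 43.
The new curves are qd = 248 - 3p (demand) and qs = 5p - 322 (supply).
New equilibrium: 248 - 3p = 5p - 322 ⇒ 570 = 8p ⇒ p = 71.25, q = 34.25.
Δq = 34.25 − 43 = -8.75.

-8.75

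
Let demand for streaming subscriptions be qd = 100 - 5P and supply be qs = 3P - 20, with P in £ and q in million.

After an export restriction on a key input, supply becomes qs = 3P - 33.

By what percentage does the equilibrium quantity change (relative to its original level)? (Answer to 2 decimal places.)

Solve the original market: 100 - 5P = 3P - 20, hence P = 15 and q = 25.
With the change applied: demand qd = 100 - 5P, supply qs = 3P - 33.
New equilibrium: 100 - 5P = 3P - 33 ⇒ 133 = 8P ⇒ P = 16.625, q = 16.875.
%Δq = (16.875 − 25) / 25 × 100 = -32.50%.

-32.50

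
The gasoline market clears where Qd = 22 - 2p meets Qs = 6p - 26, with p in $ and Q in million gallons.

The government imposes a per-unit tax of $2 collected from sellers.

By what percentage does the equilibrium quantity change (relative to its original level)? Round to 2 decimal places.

-30.00

Before the shock: 22 - 2p = 6p - 26 ⇒ 48 = 8p ⇒ p = 6, Q = 10.
Since sellers keep the price net of the tax, the effective supply curve becomes Qs = 6p - 38.
Equate the new curves: 22 - 2p = 6p - 38, giving 60 = 8p, p = 7.5, Q = 7.
%ΔQ = (7 − 10) / 10 × 100 = -30.00%.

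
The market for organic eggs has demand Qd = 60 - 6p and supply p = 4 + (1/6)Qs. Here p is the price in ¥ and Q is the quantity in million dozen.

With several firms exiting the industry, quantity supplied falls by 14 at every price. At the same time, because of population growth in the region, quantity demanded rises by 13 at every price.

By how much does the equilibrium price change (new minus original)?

Solve the original market: 60 - 6p = 6p - 24, hence p = 7 and Q = 18.
The shock moves the curves to Qd = 73 - 6p and Qs = 6p - 38.
Clearing the new market: 73 - 6p = 6p - 38, so p = 9.25 and Q = 17.5.
Δp = 9.25 − 7 = +2.25.

+2.25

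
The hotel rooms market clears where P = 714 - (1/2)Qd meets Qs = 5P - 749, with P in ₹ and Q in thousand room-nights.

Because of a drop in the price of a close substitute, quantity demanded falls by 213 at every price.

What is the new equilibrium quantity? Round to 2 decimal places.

653.86

Original equilibrium: 1428 - 2P = 5P - 749 gives 2177 = 7P, so P = 311 and Q = 806.
After the shift, demand is Qd = 1215 - 2P and supply is Qs = 5P - 749.
Setting them equal: 1215 - 2P = 5P - 749 → 1964 = 7P, so P = 1964/7 ≈ 280.5714 and Q = 4577/7 ≈ 653.8571.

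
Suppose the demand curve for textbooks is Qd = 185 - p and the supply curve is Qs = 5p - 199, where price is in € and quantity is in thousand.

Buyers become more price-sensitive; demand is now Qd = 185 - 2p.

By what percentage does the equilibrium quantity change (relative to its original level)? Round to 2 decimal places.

Solve the original market: 185 - p = 5p - 199, hence p = 64 and Q = 121.
After the shift, demand is Qd = 185 - 2p and supply is Qs = 5p - 199.
Equate the new curves: 185 - 2p = 5p - 199, giving 384 = 7p, p = 384/7 ≈ 54.8571, Q = 527/7 ≈ 75.2857.
%ΔQ = (75.2857 − 121) / 121 × 100 = -37.78%.

-37.78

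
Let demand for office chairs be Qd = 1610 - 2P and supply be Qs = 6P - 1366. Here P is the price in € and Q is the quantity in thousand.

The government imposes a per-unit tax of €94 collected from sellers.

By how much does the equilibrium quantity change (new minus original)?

-141

Original equilibrium: 1610 - 2P = 6P - 1366 gives 2976 = 8P, so P = 372 and Q = 866.
Since sellers keep the price net of the tax, the effective supply curve becomes Qs = 6P - 1930.
Clearing the new market: 1610 - 2P = 6P - 1930, so P = 442.5 and Q = 725.
ΔQ = 725 − 866 = -141.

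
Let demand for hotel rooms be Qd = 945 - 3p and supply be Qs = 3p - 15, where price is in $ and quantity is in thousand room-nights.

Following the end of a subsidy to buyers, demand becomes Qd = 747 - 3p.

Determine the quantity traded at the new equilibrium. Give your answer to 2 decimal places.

366.00

Original equilibrium: 945 - 3p = 3p - 15 gives 960 = 6p, so p = 160 and Q = 465.
After the shift, demand is Qd = 747 - 3p and supply is Qs = 3p - 15.
New equilibrium: 747 - 3p = 3p - 15 ⇒ 762 = 6p ⇒ p = 127, Q = 366.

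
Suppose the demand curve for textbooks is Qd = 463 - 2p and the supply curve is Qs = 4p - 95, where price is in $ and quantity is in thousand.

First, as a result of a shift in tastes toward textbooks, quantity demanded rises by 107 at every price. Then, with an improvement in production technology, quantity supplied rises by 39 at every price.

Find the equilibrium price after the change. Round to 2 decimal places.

Before the shock: 463 - 2p = 4p - 95 ⇒ 558 = 6p ⇒ p = 93, Q = 277.
The new curves are Qd = 570 - 2p (demand) and Qs = 4p - 56 (supply).
New equilibrium: 570 - 2p = 4p - 56 ⇒ 626 = 6p ⇒ p = 313/3 ≈ 104.3333, Q = 1084/3 ≈ 361.3333.

104.33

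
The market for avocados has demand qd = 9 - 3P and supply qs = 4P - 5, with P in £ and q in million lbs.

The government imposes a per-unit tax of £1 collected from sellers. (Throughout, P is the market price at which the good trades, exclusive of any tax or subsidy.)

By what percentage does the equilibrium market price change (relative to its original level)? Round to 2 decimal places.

+28.57

Initially, 9 - 3P = 4P - 5, so 14 = 7P and P = 2, q = 3.
Since sellers keep the price net of the tax, the effective supply curve becomes qs = 4P - 9.
Setting them equal: 9 - 3P = 4P - 9 → 18 = 7P, so P = 18/7 ≈ 2.5714 and q = 9/7 ≈ 1.2857.
%ΔP = (2.5714 − 2) / 2 × 100 = +28.57%.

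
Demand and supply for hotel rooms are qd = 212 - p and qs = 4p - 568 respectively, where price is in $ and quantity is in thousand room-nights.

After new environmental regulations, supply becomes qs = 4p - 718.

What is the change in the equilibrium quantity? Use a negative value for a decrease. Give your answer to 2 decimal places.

-30.00

Before the shock: 212 - p = 4p - 568 ⇒ 780 = 5p ⇒ p = 156, q = 56.
The shock moves the curves to qd = 212 - p and qs = 4p - 718.
Setting them equal: 212 - p = 4p - 718 → 930 = 5p, so p = 186 and q = 26.
Δq = 26 − 56 = -30.00.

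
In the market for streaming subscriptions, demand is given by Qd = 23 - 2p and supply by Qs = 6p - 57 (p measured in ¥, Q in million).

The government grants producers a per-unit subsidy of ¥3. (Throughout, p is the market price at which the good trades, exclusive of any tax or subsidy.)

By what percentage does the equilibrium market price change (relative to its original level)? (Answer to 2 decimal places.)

Solve the original market: 23 - 2p = 6p - 57, hence p = 10 and Q = 3.
Since sellers receive the price plus the subsidy, the effective supply curve becomes Qs = 6p - 39.
Setting them equal: 23 - 2p = 6p - 39 → 62 = 8p, so p = 7.75 and Q = 7.5.
%Δp = (7.75 − 10) / 10 × 100 = -22.50%.

-22.50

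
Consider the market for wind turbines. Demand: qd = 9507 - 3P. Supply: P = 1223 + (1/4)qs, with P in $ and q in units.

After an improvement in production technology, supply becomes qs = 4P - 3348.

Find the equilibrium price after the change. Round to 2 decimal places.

1836.43

Original equilibrium: 9507 - 3P = 4P - 4892 gives 14399 = 7P, so P = 2057 and q = 3336.
After the shift, demand is qd = 9507 - 3P and supply is qs = 4P - 3348.
Setting them equal: 9507 - 3P = 4P - 3348 → 12855 = 7P, so P = 12855/7 ≈ 1836.4286 and q = 27984/7 ≈ 3997.7143.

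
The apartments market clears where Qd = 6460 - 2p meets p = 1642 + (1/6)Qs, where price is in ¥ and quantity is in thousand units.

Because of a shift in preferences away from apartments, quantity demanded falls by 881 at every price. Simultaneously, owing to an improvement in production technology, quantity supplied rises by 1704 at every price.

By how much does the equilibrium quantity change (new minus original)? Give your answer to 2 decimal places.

-234.75

Solve the original market: 6460 - 2p = 6p - 9852, hence p = 2039 and Q = 2382.
With the change applied: demand Qd = 5579 - 2p, supply Qs = 6p - 8148.
Equate the new curves: 5579 - 2p = 6p - 8148, giving 13727 = 8p, p = 1715.875, Q = 2147.25.
ΔQ = 2147.25 − 2382 = -234.75.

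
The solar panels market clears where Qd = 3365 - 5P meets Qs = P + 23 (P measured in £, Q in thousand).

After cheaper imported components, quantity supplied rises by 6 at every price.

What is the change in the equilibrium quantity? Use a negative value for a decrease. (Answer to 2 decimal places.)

+5.00

Solve the original market: 3365 - 5P = P + 23, hence P = 557 and Q = 580.
The new curves are Qd = 3365 - 5P (demand) and Qs = P + 29 (supply).
Clearing the new market: 3365 - 5P = P + 29, so P = 556 and Q = 585.
ΔQ = 585 − 580 = +5.00.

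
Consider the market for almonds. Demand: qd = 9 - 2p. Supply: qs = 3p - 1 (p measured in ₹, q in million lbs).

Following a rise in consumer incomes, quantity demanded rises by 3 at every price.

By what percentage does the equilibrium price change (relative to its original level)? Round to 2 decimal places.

Initially, 9 - 2p = 3p - 1, so 10 = 5p and p = 2, q = 5.
With the change applied: demand qd = 12 - 2p, supply qs = 3p - 1.
Equate the new curves: 12 - 2p = 3p - 1, giving 13 = 5p, p = 2.6, q = 6.8.
%Δp = (2.6 − 2) / 2 × 100 = +30.00%.

+30.00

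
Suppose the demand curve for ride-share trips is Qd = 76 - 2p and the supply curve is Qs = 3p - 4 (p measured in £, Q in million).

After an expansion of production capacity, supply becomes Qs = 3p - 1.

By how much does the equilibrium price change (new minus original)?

Original equilibrium: 76 - 2p = 3p - 4 gives 80 = 5p, so p = 16 and Q = 44.
The shock moves the curves to Qd = 76 - 2p and Qs = 3p - 1.
Setting them equal: 76 - 2p = 3p - 1 → 77 = 5p, so p = 15.4 and Q = 45.2.
Δp = 15.4 − 16 = -0.6.

-0.6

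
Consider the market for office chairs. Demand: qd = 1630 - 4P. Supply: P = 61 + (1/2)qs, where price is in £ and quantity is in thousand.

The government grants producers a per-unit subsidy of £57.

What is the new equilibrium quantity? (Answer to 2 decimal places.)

Original equilibrium: 1630 - 4P = 2P - 122 gives 1752 = 6P, so P = 292 and q = 462.
Since sellers receive the price plus the subsidy, the effective supply curve becomes qs = 2P - 8.
New equilibrium: 1630 - 4P = 2P - 8 ⇒ 1638 = 6P ⇒ P = 273, q = 538.

538.00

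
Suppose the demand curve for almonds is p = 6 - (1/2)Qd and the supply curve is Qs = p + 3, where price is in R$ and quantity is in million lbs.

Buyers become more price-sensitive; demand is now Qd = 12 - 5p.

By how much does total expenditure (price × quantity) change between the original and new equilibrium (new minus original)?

Original equilibrium: 12 - 2p = p + 3 gives 9 = 3p, so p = 3 and Q = 6.
The new curves are Qd = 12 - 5p (demand) and Qs = p + 3 (supply).
New equilibrium: 12 - 5p = p + 3 ⇒ 9 = 6p ⇒ p = 1.5, Q = 4.5.
Expenditure moves from 3×6 = 18 to 1.5×4.5 = 6.75; change = -11.25.

-11.25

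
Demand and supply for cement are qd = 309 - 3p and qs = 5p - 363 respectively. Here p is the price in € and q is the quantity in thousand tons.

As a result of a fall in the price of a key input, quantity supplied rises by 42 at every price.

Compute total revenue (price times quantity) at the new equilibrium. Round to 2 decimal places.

Initially, 309 - 3p = 5p - 363, so 672 = 8p and p = 84, q = 57.
With the change applied: demand qd = 309 - 3p, supply qs = 5p - 321.
New equilibrium: 309 - 3p = 5p - 321 ⇒ 630 = 8p ⇒ p = 78.75, q = 72.75.
New expenditure = 78.75 × 72.75 = 5729.06.

5729.06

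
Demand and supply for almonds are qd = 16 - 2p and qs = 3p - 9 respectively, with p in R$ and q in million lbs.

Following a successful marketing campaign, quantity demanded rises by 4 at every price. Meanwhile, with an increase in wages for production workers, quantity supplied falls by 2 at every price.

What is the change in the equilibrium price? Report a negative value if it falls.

Original equilibrium: 16 - 2p = 3p - 9 gives 25 = 5p, so p = 5 and q = 6.
With the change applied: demand qd = 20 - 2p, supply qs = 3p - 11.
Setting them equal: 20 - 2p = 3p - 11 → 31 = 5p, so p = 6.2 and q = 7.6.
Δp = 6.2 − 5 = +1.2.

+1.2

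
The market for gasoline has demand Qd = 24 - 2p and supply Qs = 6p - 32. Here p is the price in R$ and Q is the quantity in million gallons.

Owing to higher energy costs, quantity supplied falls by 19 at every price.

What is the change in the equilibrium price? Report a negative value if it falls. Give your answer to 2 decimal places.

+2.38

Before the shock: 24 - 2p = 6p - 32 ⇒ 56 = 8p ⇒ p = 7, Q = 10.
With the change applied: demand Qd = 24 - 2p, supply Qs = 6p - 51.
New equilibrium: 24 - 2p = 6p - 51 ⇒ 75 = 8p ⇒ p = 9.375, Q = 5.25.
Δp = 9.375 − 7 = +2.38.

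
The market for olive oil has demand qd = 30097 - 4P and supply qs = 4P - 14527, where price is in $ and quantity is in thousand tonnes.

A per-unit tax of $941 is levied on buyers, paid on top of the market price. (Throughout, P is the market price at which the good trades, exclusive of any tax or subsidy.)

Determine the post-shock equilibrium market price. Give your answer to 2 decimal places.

Initially, 30097 - 4P = 4P - 14527, so 44624 = 8P and P = 5578, q = 7785.
Since buyers pay the price plus the tax, the effective demand curve becomes qd = 26333 - 4P.
New equilibrium: 26333 - 4P = 4P - 14527 ⇒ 40860 = 8P ⇒ P = 5107.5, q = 5903.

5107.50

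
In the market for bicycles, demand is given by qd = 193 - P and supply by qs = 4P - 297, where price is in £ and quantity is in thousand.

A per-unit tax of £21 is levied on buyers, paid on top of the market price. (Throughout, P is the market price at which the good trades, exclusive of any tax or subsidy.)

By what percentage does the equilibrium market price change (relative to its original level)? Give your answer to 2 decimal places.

-4.29

Initially, 193 - P = 4P - 297, so 490 = 5P and P = 98, q = 95.
Since buyers pay the price plus the tax, the effective demand curve becomes qd = 172 - P.
Setting them equal: 172 - P = 4P - 297 → 469 = 5P, so P = 93.8 and q = 78.2.
%ΔP = (93.8 − 98) / 98 × 100 = -4.29%.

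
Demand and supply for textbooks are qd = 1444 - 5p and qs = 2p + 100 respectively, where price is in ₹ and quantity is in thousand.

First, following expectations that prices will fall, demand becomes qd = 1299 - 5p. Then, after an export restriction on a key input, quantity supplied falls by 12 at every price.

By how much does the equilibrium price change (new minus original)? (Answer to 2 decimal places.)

-19.00

Before the shock: 1444 - 5p = 2p + 100 ⇒ 1344 = 7p ⇒ p = 192, q = 484.
With the change applied: demand qd = 1299 - 5p, supply qs = 2p + 88.
Equate the new curves: 1299 - 5p = 2p + 88, giving 1211 = 7p, p = 173, q = 434.
Δp = 173 − 192 = -19.00.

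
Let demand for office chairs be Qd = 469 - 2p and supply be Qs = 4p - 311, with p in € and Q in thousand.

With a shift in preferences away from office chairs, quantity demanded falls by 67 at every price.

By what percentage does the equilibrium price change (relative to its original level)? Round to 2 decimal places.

-8.59

Initially, 469 - 2p = 4p - 311, so 780 = 6p and p = 130, Q = 209.
The shock moves the curves to Qd = 402 - 2p and Qs = 4p - 311.
Setting them equal: 402 - 2p = 4p - 311 → 713 = 6p, so p = 713/6 ≈ 118.8333 and Q = 493/3 ≈ 164.3333.
%Δp = (118.8333 − 130) / 130 × 100 = -8.59%.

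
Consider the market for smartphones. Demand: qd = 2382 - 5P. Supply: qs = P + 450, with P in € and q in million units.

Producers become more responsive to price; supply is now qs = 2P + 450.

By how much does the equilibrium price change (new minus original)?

-46

Solve the original market: 2382 - 5P = P + 450, hence P = 322 and q = 772.
The new curves are qd = 2382 - 5P (demand) and qs = 2P + 450 (supply).
Clearing the new market: 2382 - 5P = 2P + 450, so P = 276 and q = 1002.
ΔP = 276 − 322 = -46.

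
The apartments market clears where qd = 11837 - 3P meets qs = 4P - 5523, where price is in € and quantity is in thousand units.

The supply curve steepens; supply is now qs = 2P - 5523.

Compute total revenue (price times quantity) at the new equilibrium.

Original equilibrium: 11837 - 3P = 4P - 5523 gives 17360 = 7P, so P = 2480 and q = 4397.
The new curves are qd = 11837 - 3P (demand) and qs = 2P - 5523 (supply).
Clearing the new market: 11837 - 3P = 2P - 5523, so P = 3472 and q = 1421.
New expenditure = 3472 × 1421 = 4933712.

4933712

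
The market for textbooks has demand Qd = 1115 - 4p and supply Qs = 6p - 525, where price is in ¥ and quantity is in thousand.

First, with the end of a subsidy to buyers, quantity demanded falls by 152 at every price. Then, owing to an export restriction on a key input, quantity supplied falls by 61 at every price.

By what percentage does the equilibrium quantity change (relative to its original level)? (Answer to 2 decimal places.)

-25.19

Before the shock: 1115 - 4p = 6p - 525 ⇒ 1640 = 10p ⇒ p = 164, Q = 459.
The shock moves the curves to Qd = 963 - 4p and Qs = 6p - 586.
Clearing the new market: 963 - 4p = 6p - 586, so p = 154.9 and Q = 343.4.
%ΔQ = (343.4 − 459) / 459 × 100 = -25.19%.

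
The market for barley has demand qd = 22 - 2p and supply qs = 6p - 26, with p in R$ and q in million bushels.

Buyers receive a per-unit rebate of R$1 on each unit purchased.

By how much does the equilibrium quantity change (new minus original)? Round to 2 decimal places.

+1.50

Before the shock: 22 - 2p = 6p - 26 ⇒ 48 = 8p ⇒ p = 6, q = 10.
Since buyers' out-of-pocket price is the market price minus the rebate, the effective demand curve becomes qd = 24 - 2p.
Equate the new curves: 24 - 2p = 6p - 26, giving 50 = 8p, p = 6.25, q = 11.5.
Δq = 11.5 − 10 = +1.50.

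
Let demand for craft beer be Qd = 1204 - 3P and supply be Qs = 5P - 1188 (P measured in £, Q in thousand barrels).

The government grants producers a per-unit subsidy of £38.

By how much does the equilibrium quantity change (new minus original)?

Original equilibrium: 1204 - 3P = 5P - 1188 gives 2392 = 8P, so P = 299 and Q = 307.
Since sellers receive the price plus the subsidy, the effective supply curve becomes Qs = 5P - 998.
Clearing the new market: 1204 - 3P = 5P - 998, so P = 275.25 and Q = 378.25.
ΔQ = 378.25 − 307 = +71.25.

+71.25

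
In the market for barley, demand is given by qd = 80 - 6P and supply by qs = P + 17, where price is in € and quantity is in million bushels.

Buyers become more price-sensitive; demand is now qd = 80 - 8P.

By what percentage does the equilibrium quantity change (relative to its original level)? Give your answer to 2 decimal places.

-7.69

Original equilibrium: 80 - 6P = P + 17 gives 63 = 7P, so P = 9 and q = 26.
With the change applied: demand qd = 80 - 8P, supply qs = P + 17.
Setting them equal: 80 - 8P = P + 17 → 63 = 9P, so P = 7 and q = 24.
%Δq = (24 − 26) / 26 × 100 = -7.69%.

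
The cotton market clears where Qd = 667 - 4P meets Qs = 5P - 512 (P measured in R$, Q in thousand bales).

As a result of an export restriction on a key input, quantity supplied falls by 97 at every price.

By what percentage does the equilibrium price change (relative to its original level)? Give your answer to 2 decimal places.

Initially, 667 - 4P = 5P - 512, so 1179 = 9P and P = 131, Q = 143.
The shock moves the curves to Qd = 667 - 4P and Qs = 5P - 609.
Clearing the new market: 667 - 4P = 5P - 609, so P = 1276/9 ≈ 141.7778 and Q = 899/9 ≈ 99.8889.
%ΔP = (141.7778 − 131) / 131 × 100 = +8.23%.

+8.23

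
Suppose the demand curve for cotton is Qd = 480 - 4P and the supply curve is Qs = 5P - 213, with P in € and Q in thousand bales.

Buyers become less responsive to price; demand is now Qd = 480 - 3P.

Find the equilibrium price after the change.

86.625

Original equilibrium: 480 - 4P = 5P - 213 gives 693 = 9P, so P = 77 and Q = 172.
The new curves are Qd = 480 - 3P (demand) and Qs = 5P - 213 (supply).
Setting them equal: 480 - 3P = 5P - 213 → 693 = 8P, so P = 86.625 and Q = 220.125.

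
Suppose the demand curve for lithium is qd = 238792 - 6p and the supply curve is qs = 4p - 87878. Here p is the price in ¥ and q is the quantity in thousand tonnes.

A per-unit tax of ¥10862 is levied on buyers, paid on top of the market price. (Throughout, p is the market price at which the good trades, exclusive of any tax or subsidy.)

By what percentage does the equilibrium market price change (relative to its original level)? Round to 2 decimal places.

-19.95

Original equilibrium: 238792 - 6p = 4p - 87878 gives 326670 = 10p, so p = 32667 and q = 42790.
Since buyers pay the price plus the tax, the effective demand curve becomes qd = 173620 - 6p.
Equate the new curves: 173620 - 6p = 4p - 87878, giving 261498 = 10p, p = 26149.8, q = 16721.2.
%Δp = (26149.8 − 32667) / 32667 × 100 = -19.95%.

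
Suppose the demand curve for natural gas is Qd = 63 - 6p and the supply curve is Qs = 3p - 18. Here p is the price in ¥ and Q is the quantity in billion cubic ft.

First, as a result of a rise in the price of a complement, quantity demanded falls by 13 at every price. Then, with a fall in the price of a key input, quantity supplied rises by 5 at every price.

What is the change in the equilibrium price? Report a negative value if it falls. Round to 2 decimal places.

Before the shock: 63 - 6p = 3p - 18 ⇒ 81 = 9p ⇒ p = 9, Q = 9.
After the shift, demand is Qd = 50 - 6p and supply is Qs = 3p - 13.
Clearing the new market: 50 - 6p = 3p - 13, so p = 7 and Q = 8.
Δp = 7 − 9 = -2.00.

-2.00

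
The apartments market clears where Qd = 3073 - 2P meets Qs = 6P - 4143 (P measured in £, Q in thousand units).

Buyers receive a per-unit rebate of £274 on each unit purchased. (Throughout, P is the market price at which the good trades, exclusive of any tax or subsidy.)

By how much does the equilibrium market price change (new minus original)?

Solve the original market: 3073 - 2P = 6P - 4143, hence P = 902 and Q = 1269.
Since buyers' out-of-pocket price is the market price minus the rebate, the effective demand curve becomes Qd = 3621 - 2P.
Clearing the new market: 3621 - 2P = 6P - 4143, so P = 970.5 and Q = 1680.
ΔP = 970.5 − 902 = +68.5.

+68.5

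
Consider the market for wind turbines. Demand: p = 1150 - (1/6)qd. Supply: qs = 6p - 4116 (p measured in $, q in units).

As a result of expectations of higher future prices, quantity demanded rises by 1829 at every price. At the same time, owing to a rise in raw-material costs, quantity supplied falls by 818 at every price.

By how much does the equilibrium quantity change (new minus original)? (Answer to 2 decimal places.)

Before the shock: 6900 - 6p = 6p - 4116 ⇒ 11016 = 12p ⇒ p = 918, q = 1392.
The shock moves the curves to qd = 8729 - 6p and qs = 6p - 4934.
Setting them equal: 8729 - 6p = 6p - 4934 → 13663 = 12p, so p = 13663/12 ≈ 1138.5833 and q = 1897.5.
Δq = 1897.5 − 1392 = +505.50.

+505.50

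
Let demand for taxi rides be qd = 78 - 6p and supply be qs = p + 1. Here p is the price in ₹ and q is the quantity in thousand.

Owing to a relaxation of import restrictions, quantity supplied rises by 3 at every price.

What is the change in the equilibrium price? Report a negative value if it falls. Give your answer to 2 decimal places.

-0.43

Before the shock: 78 - 6p = p + 1 ⇒ 77 = 7p ⇒ p = 11, q = 12.
The shock moves the curves to qd = 78 - 6p and qs = p + 4.
New equilibrium: 78 - 6p = p + 4 ⇒ 74 = 7p ⇒ p = 74/7 ≈ 10.5714, q = 102/7 ≈ 14.5714.
Δp = 10.5714 − 11 = -0.43.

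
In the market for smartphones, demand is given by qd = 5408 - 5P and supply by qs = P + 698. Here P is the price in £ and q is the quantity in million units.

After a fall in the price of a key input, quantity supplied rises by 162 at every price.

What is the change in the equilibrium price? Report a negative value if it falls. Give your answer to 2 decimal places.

Initially, 5408 - 5P = P + 698, so 4710 = 6P and P = 785, q = 1483.
The new curves are qd = 5408 - 5P (demand) and qs = P + 860 (supply).
New equilibrium: 5408 - 5P = P + 860 ⇒ 4548 = 6P ⇒ P = 758, q = 1618.
ΔP = 758 − 785 = -27.00.

-27.00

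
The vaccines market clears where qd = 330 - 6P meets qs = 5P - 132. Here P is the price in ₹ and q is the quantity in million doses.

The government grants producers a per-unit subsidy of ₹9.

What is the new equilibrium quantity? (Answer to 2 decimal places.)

102.55

Original equilibrium: 330 - 6P = 5P - 132 gives 462 = 11P, so P = 42 and q = 78.
Since sellers receive the price plus the subsidy, the effective supply curve becomes qs = 5P - 87.
New equilibrium: 330 - 6P = 5P - 87 ⇒ 417 = 11P ⇒ P = 417/11 ≈ 37.9091, q = 1128/11 ≈ 102.5455.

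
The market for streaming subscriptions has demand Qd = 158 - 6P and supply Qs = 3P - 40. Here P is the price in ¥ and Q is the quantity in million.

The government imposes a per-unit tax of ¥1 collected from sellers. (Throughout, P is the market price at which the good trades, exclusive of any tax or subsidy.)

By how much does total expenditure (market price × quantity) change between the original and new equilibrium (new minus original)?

Solve the original market: 158 - 6P = 3P - 40, hence P = 22 and Q = 26.
Since sellers keep the price net of the tax, the effective supply curve becomes Qs = 3P - 43.
Equate the new curves: 158 - 6P = 3P - 43, giving 201 = 9P, P = 67/3 ≈ 22.3333, Q = 24.
Expenditure moves from 22×26 = 572 to 22.3333×24 = 536; change = -36.

-36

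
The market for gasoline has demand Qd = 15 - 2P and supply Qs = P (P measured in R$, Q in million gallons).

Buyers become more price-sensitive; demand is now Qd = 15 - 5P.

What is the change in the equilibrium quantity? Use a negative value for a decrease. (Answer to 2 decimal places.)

-2.50

Before the shock: 15 - 2P = P ⇒ 15 = 3P ⇒ P = 5, Q = 5.
The new curves are Qd = 15 - 5P (demand) and Qs = P (supply).
Setting them equal: 15 - 5P = P → 15 = 6P, so P = 2.5 and Q = 2.5.
ΔQ = 2.5 − 5 = -2.50.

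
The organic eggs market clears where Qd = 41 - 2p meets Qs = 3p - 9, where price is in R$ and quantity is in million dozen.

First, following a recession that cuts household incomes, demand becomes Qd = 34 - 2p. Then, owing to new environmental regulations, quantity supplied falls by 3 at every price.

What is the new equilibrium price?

9.2

Original equilibrium: 41 - 2p = 3p - 9 gives 50 = 5p, so p = 10 and Q = 21.
The shock moves the curves to Qd = 34 - 2p and Qs = 3p - 12.
Clearing the new market: 34 - 2p = 3p - 12, so p = 9.2 and Q = 15.6.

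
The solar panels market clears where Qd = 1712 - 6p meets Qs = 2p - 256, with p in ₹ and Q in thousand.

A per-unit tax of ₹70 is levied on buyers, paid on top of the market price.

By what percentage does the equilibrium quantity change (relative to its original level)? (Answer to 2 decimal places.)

-44.49

Initially, 1712 - 6p = 2p - 256, so 1968 = 8p and p = 246, Q = 236.
Since buyers pay the price plus the tax, the effective demand curve becomes Qd = 1292 - 6p.
New equilibrium: 1292 - 6p = 2p - 256 ⇒ 1548 = 8p ⇒ p = 193.5, Q = 131.
%ΔQ = (131 − 236) / 236 × 100 = -44.49%.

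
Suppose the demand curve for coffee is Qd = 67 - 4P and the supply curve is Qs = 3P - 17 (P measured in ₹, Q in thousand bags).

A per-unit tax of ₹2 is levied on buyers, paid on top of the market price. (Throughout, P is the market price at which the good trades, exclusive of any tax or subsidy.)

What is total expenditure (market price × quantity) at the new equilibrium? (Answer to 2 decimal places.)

169.06

Initially, 67 - 4P = 3P - 17, so 84 = 7P and P = 12, Q = 19.
Since buyers pay the price plus the tax, the effective demand curve becomes Qd = 59 - 4P.
Equate the new curves: 59 - 4P = 3P - 17, giving 76 = 7P, P = 76/7 ≈ 10.8571, Q = 109/7 ≈ 15.5714.
New expenditure = 10.8571 × 15.5714 = 169.06.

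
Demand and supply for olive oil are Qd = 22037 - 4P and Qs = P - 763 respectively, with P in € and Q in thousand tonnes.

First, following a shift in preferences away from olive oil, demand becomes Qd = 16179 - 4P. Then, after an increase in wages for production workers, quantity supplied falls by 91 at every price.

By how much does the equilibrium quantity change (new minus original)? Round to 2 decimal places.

-1244.40

Original equilibrium: 22037 - 4P = P - 763 gives 22800 = 5P, so P = 4560 and Q = 3797.
The shock moves the curves to Qd = 16179 - 4P and Qs = P - 854.
New equilibrium: 16179 - 4P = P - 854 ⇒ 17033 = 5P ⇒ P = 3406.6, Q = 2552.6.
ΔQ = 2552.6 − 3797 = -1244.40.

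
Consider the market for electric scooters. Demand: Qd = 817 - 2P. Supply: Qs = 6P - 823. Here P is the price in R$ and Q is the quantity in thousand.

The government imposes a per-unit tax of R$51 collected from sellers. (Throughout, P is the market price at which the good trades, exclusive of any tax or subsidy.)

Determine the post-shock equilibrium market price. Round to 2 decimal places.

Initially, 817 - 2P = 6P - 823, so 1640 = 8P and P = 205, Q = 407.
Since sellers keep the price net of the tax, the effective supply curve becomes Qs = 6P - 1129.
Equate the new curves: 817 - 2P = 6P - 1129, giving 1946 = 8P, P = 243.25, Q = 330.5.

243.25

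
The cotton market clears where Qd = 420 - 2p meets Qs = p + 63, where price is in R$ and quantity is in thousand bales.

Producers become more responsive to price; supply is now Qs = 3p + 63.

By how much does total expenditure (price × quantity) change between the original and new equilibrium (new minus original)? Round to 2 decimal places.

Solve the original market: 420 - 2p = p + 63, hence p = 119 and Q = 182.
After the shift, demand is Qd = 420 - 2p and supply is Qs = 3p + 63.
Clearing the new market: 420 - 2p = 3p + 63, so p = 71.4 and Q = 277.2.
Expenditure moves from 119×182 = 21658 to 71.4×277.2 = 19792.08; change = -1865.92.

-1865.92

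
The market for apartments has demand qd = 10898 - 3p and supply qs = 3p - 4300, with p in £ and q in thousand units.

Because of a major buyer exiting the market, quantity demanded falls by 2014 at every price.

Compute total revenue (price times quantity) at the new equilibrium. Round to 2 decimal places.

5036288.00

Solve the original market: 10898 - 3p = 3p - 4300, hence p = 2533 and q = 3299.
The shock moves the curves to qd = 8884 - 3p and qs = 3p - 4300.
Clearing the new market: 8884 - 3p = 3p - 4300, so p = 6592/3 ≈ 2197.3333 and q = 2292.
New expenditure = 2197.3333 × 2292 = 5036288.00.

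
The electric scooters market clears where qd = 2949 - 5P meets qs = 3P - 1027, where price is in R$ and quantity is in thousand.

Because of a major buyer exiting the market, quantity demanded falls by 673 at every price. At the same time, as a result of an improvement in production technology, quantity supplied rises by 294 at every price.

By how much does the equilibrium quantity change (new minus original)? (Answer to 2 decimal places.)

-68.63

Solve the original market: 2949 - 5P = 3P - 1027, hence P = 497 and q = 464.
The shock moves the curves to qd = 2276 - 5P and qs = 3P - 733.
Clearing the new market: 2276 - 5P = 3P - 733, so P = 376.125 and q = 395.375.
Δq = 395.375 − 464 = -68.63.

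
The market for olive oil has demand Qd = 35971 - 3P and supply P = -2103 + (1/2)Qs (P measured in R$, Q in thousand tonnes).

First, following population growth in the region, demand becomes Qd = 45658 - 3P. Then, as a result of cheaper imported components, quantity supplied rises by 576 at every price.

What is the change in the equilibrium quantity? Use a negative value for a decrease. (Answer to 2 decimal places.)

Original equilibrium: 35971 - 3P = 2P + 4206 gives 31765 = 5P, so P = 6353 and Q = 16912.
After the shift, demand is Qd = 45658 - 3P and supply is Qs = 2P + 4782.
New equilibrium: 45658 - 3P = 2P + 4782 ⇒ 40876 = 5P ⇒ P = 8175.2, Q = 21132.4.
ΔQ = 21132.4 − 16912 = +4220.40.

+4220.40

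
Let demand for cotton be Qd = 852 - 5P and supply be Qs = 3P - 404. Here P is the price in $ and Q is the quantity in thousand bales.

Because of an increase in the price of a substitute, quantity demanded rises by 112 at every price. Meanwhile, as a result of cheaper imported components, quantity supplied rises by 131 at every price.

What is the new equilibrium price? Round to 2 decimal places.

Original equilibrium: 852 - 5P = 3P - 404 gives 1256 = 8P, so P = 157 and Q = 67.
After the shift, demand is Qd = 964 - 5P and supply is Qs = 3P - 273.
Setting them equal: 964 - 5P = 3P - 273 → 1237 = 8P, so P = 154.625 and Q = 190.875.

154.63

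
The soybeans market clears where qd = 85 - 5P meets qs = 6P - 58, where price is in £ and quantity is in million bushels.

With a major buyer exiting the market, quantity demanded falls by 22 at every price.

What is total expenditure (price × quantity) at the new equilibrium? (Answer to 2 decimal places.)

88.00

Initially, 85 - 5P = 6P - 58, so 143 = 11P and P = 13, q = 20.
The shock moves the curves to qd = 63 - 5P and qs = 6P - 58.
Clearing the new market: 63 - 5P = 6P - 58, so P = 11 and q = 8.
New expenditure = 11 × 8 = 88.00.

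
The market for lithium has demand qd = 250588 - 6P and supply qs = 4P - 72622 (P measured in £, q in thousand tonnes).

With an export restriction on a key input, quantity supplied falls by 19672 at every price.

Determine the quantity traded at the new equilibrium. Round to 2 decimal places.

Solve the original market: 250588 - 6P = 4P - 72622, hence P = 32321 and q = 56662.
With the change applied: demand qd = 250588 - 6P, supply qs = 4P - 92294.
New equilibrium: 250588 - 6P = 4P - 92294 ⇒ 342882 = 10P ⇒ P = 34288.2, q = 44858.8.

44858.80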